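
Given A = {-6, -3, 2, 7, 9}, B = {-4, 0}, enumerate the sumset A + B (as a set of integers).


A + B = {a + b : a ∈ A, b ∈ B}.
Enumerate all |A|·|B| = 5·2 = 10 pairs (a, b) and collect distinct sums.
a = -6: -6+-4=-10, -6+0=-6
a = -3: -3+-4=-7, -3+0=-3
a = 2: 2+-4=-2, 2+0=2
a = 7: 7+-4=3, 7+0=7
a = 9: 9+-4=5, 9+0=9
Collecting distinct sums: A + B = {-10, -7, -6, -3, -2, 2, 3, 5, 7, 9}
|A + B| = 10

A + B = {-10, -7, -6, -3, -2, 2, 3, 5, 7, 9}


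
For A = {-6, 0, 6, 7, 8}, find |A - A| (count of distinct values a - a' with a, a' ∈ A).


A - A = {a - a' : a, a' ∈ A}; |A| = 5.
Bounds: 2|A|-1 ≤ |A - A| ≤ |A|² - |A| + 1, i.e. 9 ≤ |A - A| ≤ 21.
Note: 0 ∈ A - A always (from a - a). The set is symmetric: if d ∈ A - A then -d ∈ A - A.
Enumerate nonzero differences d = a - a' with a > a' (then include -d):
Positive differences: {1, 2, 6, 7, 8, 12, 13, 14}
Full difference set: {0} ∪ (positive diffs) ∪ (negative diffs).
|A - A| = 1 + 2·8 = 17 (matches direct enumeration: 17).

|A - A| = 17


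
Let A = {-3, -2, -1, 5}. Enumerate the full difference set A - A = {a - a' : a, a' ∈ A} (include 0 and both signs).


A - A = {a - a' : a, a' ∈ A}.
Compute a - a' for each ordered pair (a, a'):
a = -3: -3--3=0, -3--2=-1, -3--1=-2, -3-5=-8
a = -2: -2--3=1, -2--2=0, -2--1=-1, -2-5=-7
a = -1: -1--3=2, -1--2=1, -1--1=0, -1-5=-6
a = 5: 5--3=8, 5--2=7, 5--1=6, 5-5=0
Collecting distinct values (and noting 0 appears from a-a):
A - A = {-8, -7, -6, -2, -1, 0, 1, 2, 6, 7, 8}
|A - A| = 11

A - A = {-8, -7, -6, -2, -1, 0, 1, 2, 6, 7, 8}


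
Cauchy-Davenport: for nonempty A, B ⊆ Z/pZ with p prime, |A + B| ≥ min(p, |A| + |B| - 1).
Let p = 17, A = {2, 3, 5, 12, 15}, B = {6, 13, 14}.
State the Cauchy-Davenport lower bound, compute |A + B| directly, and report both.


Cauchy-Davenport: |A + B| ≥ min(p, |A| + |B| - 1) for A, B nonempty in Z/pZ.
|A| = 5, |B| = 3, p = 17.
CD lower bound = min(17, 5 + 3 - 1) = min(17, 7) = 7.
Compute A + B mod 17 directly:
a = 2: 2+6=8, 2+13=15, 2+14=16
a = 3: 3+6=9, 3+13=16, 3+14=0
a = 5: 5+6=11, 5+13=1, 5+14=2
a = 12: 12+6=1, 12+13=8, 12+14=9
a = 15: 15+6=4, 15+13=11, 15+14=12
A + B = {0, 1, 2, 4, 8, 9, 11, 12, 15, 16}, so |A + B| = 10.
Verify: 10 ≥ 7? Yes ✓.

CD lower bound = 7, actual |A + B| = 10.


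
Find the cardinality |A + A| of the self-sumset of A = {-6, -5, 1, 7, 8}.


A + A = {a + a' : a, a' ∈ A}; |A| = 5.
General bounds: 2|A| - 1 ≤ |A + A| ≤ |A|(|A|+1)/2, i.e. 9 ≤ |A + A| ≤ 15.
Lower bound 2|A|-1 is attained iff A is an arithmetic progression.
Enumerate sums a + a' for a ≤ a' (symmetric, so this suffices):
a = -6: -6+-6=-12, -6+-5=-11, -6+1=-5, -6+7=1, -6+8=2
a = -5: -5+-5=-10, -5+1=-4, -5+7=2, -5+8=3
a = 1: 1+1=2, 1+7=8, 1+8=9
a = 7: 7+7=14, 7+8=15
a = 8: 8+8=16
Distinct sums: {-12, -11, -10, -5, -4, 1, 2, 3, 8, 9, 14, 15, 16}
|A + A| = 13

|A + A| = 13


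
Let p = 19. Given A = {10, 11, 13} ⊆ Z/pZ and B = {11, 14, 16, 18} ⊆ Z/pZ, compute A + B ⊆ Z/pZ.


Work in Z/19Z: reduce every sum a + b modulo 19.
Enumerate all 12 pairs:
a = 10: 10+11=2, 10+14=5, 10+16=7, 10+18=9
a = 11: 11+11=3, 11+14=6, 11+16=8, 11+18=10
a = 13: 13+11=5, 13+14=8, 13+16=10, 13+18=12
Distinct residues collected: {2, 3, 5, 6, 7, 8, 9, 10, 12}
|A + B| = 9 (out of 19 total residues).

A + B = {2, 3, 5, 6, 7, 8, 9, 10, 12}


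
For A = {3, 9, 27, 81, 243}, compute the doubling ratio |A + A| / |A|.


|A| = 5.
Compute A + A by enumerating all 25 pairs.
A + A = {6, 12, 18, 30, 36, 54, 84, 90, 108, 162, 246, 252, 270, 324, 486}, so |A + A| = 15.
K = |A + A| / |A| = 15/5 = 3/1 ≈ 3.0000.
Reference: AP of size 5 gives K = 9/5 ≈ 1.8000; a fully generic set of size 5 gives K ≈ 3.0000.

|A| = 5, |A + A| = 15, K = 15/5 = 3/1.


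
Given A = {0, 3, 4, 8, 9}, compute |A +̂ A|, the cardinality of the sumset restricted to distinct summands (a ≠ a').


Restricted sumset: A +̂ A = {a + a' : a ∈ A, a' ∈ A, a ≠ a'}.
Equivalently, take A + A and drop any sum 2a that is achievable ONLY as a + a for a ∈ A (i.e. sums representable only with equal summands).
Enumerate pairs (a, a') with a < a' (symmetric, so each unordered pair gives one sum; this covers all a ≠ a'):
  0 + 3 = 3
  0 + 4 = 4
  0 + 8 = 8
  0 + 9 = 9
  3 + 4 = 7
  3 + 8 = 11
  3 + 9 = 12
  4 + 8 = 12
  4 + 9 = 13
  8 + 9 = 17
Collected distinct sums: {3, 4, 7, 8, 9, 11, 12, 13, 17}
|A +̂ A| = 9
(Reference bound: |A +̂ A| ≥ 2|A| - 3 for |A| ≥ 2, with |A| = 5 giving ≥ 7.)

|A +̂ A| = 9


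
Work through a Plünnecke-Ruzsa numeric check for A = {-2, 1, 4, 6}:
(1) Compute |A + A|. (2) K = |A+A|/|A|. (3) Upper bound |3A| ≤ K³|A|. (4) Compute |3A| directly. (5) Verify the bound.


|A| = 4.
Step 1: Compute A + A by enumerating all 16 pairs.
A + A = {-4, -1, 2, 4, 5, 7, 8, 10, 12}, so |A + A| = 9.
Step 2: Doubling constant K = |A + A|/|A| = 9/4 = 9/4 ≈ 2.2500.
Step 3: Plünnecke-Ruzsa gives |3A| ≤ K³·|A| = (2.2500)³ · 4 ≈ 45.5625.
Step 4: Compute 3A = A + A + A directly by enumerating all triples (a,b,c) ∈ A³; |3A| = 16.
Step 5: Check 16 ≤ 45.5625? Yes ✓.

K = 9/4, Plünnecke-Ruzsa bound K³|A| ≈ 45.5625, |3A| = 16, inequality holds.


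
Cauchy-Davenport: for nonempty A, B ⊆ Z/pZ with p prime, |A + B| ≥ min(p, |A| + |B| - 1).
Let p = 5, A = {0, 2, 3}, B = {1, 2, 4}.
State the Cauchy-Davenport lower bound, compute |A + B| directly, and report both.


Cauchy-Davenport: |A + B| ≥ min(p, |A| + |B| - 1) for A, B nonempty in Z/pZ.
|A| = 3, |B| = 3, p = 5.
CD lower bound = min(5, 3 + 3 - 1) = min(5, 5) = 5.
Compute A + B mod 5 directly:
a = 0: 0+1=1, 0+2=2, 0+4=4
a = 2: 2+1=3, 2+2=4, 2+4=1
a = 3: 3+1=4, 3+2=0, 3+4=2
A + B = {0, 1, 2, 3, 4}, so |A + B| = 5.
Verify: 5 ≥ 5? Yes ✓.

CD lower bound = 5, actual |A + B| = 5.


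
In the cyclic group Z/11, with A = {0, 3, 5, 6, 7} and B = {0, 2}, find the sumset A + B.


Work in Z/11Z: reduce every sum a + b modulo 11.
Enumerate all 10 pairs:
a = 0: 0+0=0, 0+2=2
a = 3: 3+0=3, 3+2=5
a = 5: 5+0=5, 5+2=7
a = 6: 6+0=6, 6+2=8
a = 7: 7+0=7, 7+2=9
Distinct residues collected: {0, 2, 3, 5, 6, 7, 8, 9}
|A + B| = 8 (out of 11 total residues).

A + B = {0, 2, 3, 5, 6, 7, 8, 9}


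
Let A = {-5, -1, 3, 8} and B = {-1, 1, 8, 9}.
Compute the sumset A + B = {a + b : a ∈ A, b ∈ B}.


A + B = {a + b : a ∈ A, b ∈ B}.
Enumerate all |A|·|B| = 4·4 = 16 pairs (a, b) and collect distinct sums.
a = -5: -5+-1=-6, -5+1=-4, -5+8=3, -5+9=4
a = -1: -1+-1=-2, -1+1=0, -1+8=7, -1+9=8
a = 3: 3+-1=2, 3+1=4, 3+8=11, 3+9=12
a = 8: 8+-1=7, 8+1=9, 8+8=16, 8+9=17
Collecting distinct sums: A + B = {-6, -4, -2, 0, 2, 3, 4, 7, 8, 9, 11, 12, 16, 17}
|A + B| = 14

A + B = {-6, -4, -2, 0, 2, 3, 4, 7, 8, 9, 11, 12, 16, 17}


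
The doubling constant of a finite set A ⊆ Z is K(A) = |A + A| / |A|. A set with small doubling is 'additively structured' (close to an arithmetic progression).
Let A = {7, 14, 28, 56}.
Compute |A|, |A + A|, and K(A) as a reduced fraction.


|A| = 4.
Compute A + A by enumerating all 16 pairs.
A + A = {14, 21, 28, 35, 42, 56, 63, 70, 84, 112}, so |A + A| = 10.
K = |A + A| / |A| = 10/4 = 5/2 ≈ 2.5000.
Reference: AP of size 4 gives K = 7/4 ≈ 1.7500; a fully generic set of size 4 gives K ≈ 2.5000.

|A| = 4, |A + A| = 10, K = 10/4 = 5/2.


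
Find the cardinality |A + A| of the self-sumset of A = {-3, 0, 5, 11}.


A + A = {a + a' : a, a' ∈ A}; |A| = 4.
General bounds: 2|A| - 1 ≤ |A + A| ≤ |A|(|A|+1)/2, i.e. 7 ≤ |A + A| ≤ 10.
Lower bound 2|A|-1 is attained iff A is an arithmetic progression.
Enumerate sums a + a' for a ≤ a' (symmetric, so this suffices):
a = -3: -3+-3=-6, -3+0=-3, -3+5=2, -3+11=8
a = 0: 0+0=0, 0+5=5, 0+11=11
a = 5: 5+5=10, 5+11=16
a = 11: 11+11=22
Distinct sums: {-6, -3, 0, 2, 5, 8, 10, 11, 16, 22}
|A + A| = 10

|A + A| = 10


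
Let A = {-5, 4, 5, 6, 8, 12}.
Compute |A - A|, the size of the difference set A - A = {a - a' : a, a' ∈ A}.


A - A = {a - a' : a, a' ∈ A}; |A| = 6.
Bounds: 2|A|-1 ≤ |A - A| ≤ |A|² - |A| + 1, i.e. 11 ≤ |A - A| ≤ 31.
Note: 0 ∈ A - A always (from a - a). The set is symmetric: if d ∈ A - A then -d ∈ A - A.
Enumerate nonzero differences d = a - a' with a > a' (then include -d):
Positive differences: {1, 2, 3, 4, 6, 7, 8, 9, 10, 11, 13, 17}
Full difference set: {0} ∪ (positive diffs) ∪ (negative diffs).
|A - A| = 1 + 2·12 = 25 (matches direct enumeration: 25).

|A - A| = 25


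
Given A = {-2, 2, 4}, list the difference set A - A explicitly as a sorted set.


A - A = {a - a' : a, a' ∈ A}.
Compute a - a' for each ordered pair (a, a'):
a = -2: -2--2=0, -2-2=-4, -2-4=-6
a = 2: 2--2=4, 2-2=0, 2-4=-2
a = 4: 4--2=6, 4-2=2, 4-4=0
Collecting distinct values (and noting 0 appears from a-a):
A - A = {-6, -4, -2, 0, 2, 4, 6}
|A - A| = 7

A - A = {-6, -4, -2, 0, 2, 4, 6}


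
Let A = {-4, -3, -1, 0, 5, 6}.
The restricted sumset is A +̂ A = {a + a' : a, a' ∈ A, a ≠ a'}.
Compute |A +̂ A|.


Restricted sumset: A +̂ A = {a + a' : a ∈ A, a' ∈ A, a ≠ a'}.
Equivalently, take A + A and drop any sum 2a that is achievable ONLY as a + a for a ∈ A (i.e. sums representable only with equal summands).
Enumerate pairs (a, a') with a < a' (symmetric, so each unordered pair gives one sum; this covers all a ≠ a'):
  -4 + -3 = -7
  -4 + -1 = -5
  -4 + 0 = -4
  -4 + 5 = 1
  -4 + 6 = 2
  -3 + -1 = -4
  -3 + 0 = -3
  -3 + 5 = 2
  -3 + 6 = 3
  -1 + 0 = -1
  -1 + 5 = 4
  -1 + 6 = 5
  0 + 5 = 5
  0 + 6 = 6
  5 + 6 = 11
Collected distinct sums: {-7, -5, -4, -3, -1, 1, 2, 3, 4, 5, 6, 11}
|A +̂ A| = 12
(Reference bound: |A +̂ A| ≥ 2|A| - 3 for |A| ≥ 2, with |A| = 6 giving ≥ 9.)

|A +̂ A| = 12


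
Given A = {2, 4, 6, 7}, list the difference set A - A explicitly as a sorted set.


A - A = {a - a' : a, a' ∈ A}.
Compute a - a' for each ordered pair (a, a'):
a = 2: 2-2=0, 2-4=-2, 2-6=-4, 2-7=-5
a = 4: 4-2=2, 4-4=0, 4-6=-2, 4-7=-3
a = 6: 6-2=4, 6-4=2, 6-6=0, 6-7=-1
a = 7: 7-2=5, 7-4=3, 7-6=1, 7-7=0
Collecting distinct values (and noting 0 appears from a-a):
A - A = {-5, -4, -3, -2, -1, 0, 1, 2, 3, 4, 5}
|A - A| = 11

A - A = {-5, -4, -3, -2, -1, 0, 1, 2, 3, 4, 5}


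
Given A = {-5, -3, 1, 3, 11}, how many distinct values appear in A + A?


A + A = {a + a' : a, a' ∈ A}; |A| = 5.
General bounds: 2|A| - 1 ≤ |A + A| ≤ |A|(|A|+1)/2, i.e. 9 ≤ |A + A| ≤ 15.
Lower bound 2|A|-1 is attained iff A is an arithmetic progression.
Enumerate sums a + a' for a ≤ a' (symmetric, so this suffices):
a = -5: -5+-5=-10, -5+-3=-8, -5+1=-4, -5+3=-2, -5+11=6
a = -3: -3+-3=-6, -3+1=-2, -3+3=0, -3+11=8
a = 1: 1+1=2, 1+3=4, 1+11=12
a = 3: 3+3=6, 3+11=14
a = 11: 11+11=22
Distinct sums: {-10, -8, -6, -4, -2, 0, 2, 4, 6, 8, 12, 14, 22}
|A + A| = 13

|A + A| = 13


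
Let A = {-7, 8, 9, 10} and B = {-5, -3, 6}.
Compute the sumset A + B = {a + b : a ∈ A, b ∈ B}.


A + B = {a + b : a ∈ A, b ∈ B}.
Enumerate all |A|·|B| = 4·3 = 12 pairs (a, b) and collect distinct sums.
a = -7: -7+-5=-12, -7+-3=-10, -7+6=-1
a = 8: 8+-5=3, 8+-3=5, 8+6=14
a = 9: 9+-5=4, 9+-3=6, 9+6=15
a = 10: 10+-5=5, 10+-3=7, 10+6=16
Collecting distinct sums: A + B = {-12, -10, -1, 3, 4, 5, 6, 7, 14, 15, 16}
|A + B| = 11

A + B = {-12, -10, -1, 3, 4, 5, 6, 7, 14, 15, 16}


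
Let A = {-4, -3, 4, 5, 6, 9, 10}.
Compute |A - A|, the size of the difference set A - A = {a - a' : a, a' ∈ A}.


A - A = {a - a' : a, a' ∈ A}; |A| = 7.
Bounds: 2|A|-1 ≤ |A - A| ≤ |A|² - |A| + 1, i.e. 13 ≤ |A - A| ≤ 43.
Note: 0 ∈ A - A always (from a - a). The set is symmetric: if d ∈ A - A then -d ∈ A - A.
Enumerate nonzero differences d = a - a' with a > a' (then include -d):
Positive differences: {1, 2, 3, 4, 5, 6, 7, 8, 9, 10, 12, 13, 14}
Full difference set: {0} ∪ (positive diffs) ∪ (negative diffs).
|A - A| = 1 + 2·13 = 27 (matches direct enumeration: 27).

|A - A| = 27


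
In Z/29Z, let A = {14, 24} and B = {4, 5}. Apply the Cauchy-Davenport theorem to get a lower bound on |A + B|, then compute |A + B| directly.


Cauchy-Davenport: |A + B| ≥ min(p, |A| + |B| - 1) for A, B nonempty in Z/pZ.
|A| = 2, |B| = 2, p = 29.
CD lower bound = min(29, 2 + 2 - 1) = min(29, 3) = 3.
Compute A + B mod 29 directly:
a = 14: 14+4=18, 14+5=19
a = 24: 24+4=28, 24+5=0
A + B = {0, 18, 19, 28}, so |A + B| = 4.
Verify: 4 ≥ 3? Yes ✓.

CD lower bound = 3, actual |A + B| = 4.


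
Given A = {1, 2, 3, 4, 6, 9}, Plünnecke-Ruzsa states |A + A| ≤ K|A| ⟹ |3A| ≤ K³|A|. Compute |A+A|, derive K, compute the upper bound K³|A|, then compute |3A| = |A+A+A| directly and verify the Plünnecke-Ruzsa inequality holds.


|A| = 6.
Step 1: Compute A + A by enumerating all 36 pairs.
A + A = {2, 3, 4, 5, 6, 7, 8, 9, 10, 11, 12, 13, 15, 18}, so |A + A| = 14.
Step 2: Doubling constant K = |A + A|/|A| = 14/6 = 14/6 ≈ 2.3333.
Step 3: Plünnecke-Ruzsa gives |3A| ≤ K³·|A| = (2.3333)³ · 6 ≈ 76.2222.
Step 4: Compute 3A = A + A + A directly by enumerating all triples (a,b,c) ∈ A³; |3A| = 22.
Step 5: Check 22 ≤ 76.2222? Yes ✓.

K = 14/6, Plünnecke-Ruzsa bound K³|A| ≈ 76.2222, |3A| = 22, inequality holds.


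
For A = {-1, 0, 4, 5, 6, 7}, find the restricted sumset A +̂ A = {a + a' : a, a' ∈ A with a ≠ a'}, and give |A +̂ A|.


Restricted sumset: A +̂ A = {a + a' : a ∈ A, a' ∈ A, a ≠ a'}.
Equivalently, take A + A and drop any sum 2a that is achievable ONLY as a + a for a ∈ A (i.e. sums representable only with equal summands).
Enumerate pairs (a, a') with a < a' (symmetric, so each unordered pair gives one sum; this covers all a ≠ a'):
  -1 + 0 = -1
  -1 + 4 = 3
  -1 + 5 = 4
  -1 + 6 = 5
  -1 + 7 = 6
  0 + 4 = 4
  0 + 5 = 5
  0 + 6 = 6
  0 + 7 = 7
  4 + 5 = 9
  4 + 6 = 10
  4 + 7 = 11
  5 + 6 = 11
  5 + 7 = 12
  6 + 7 = 13
Collected distinct sums: {-1, 3, 4, 5, 6, 7, 9, 10, 11, 12, 13}
|A +̂ A| = 11
(Reference bound: |A +̂ A| ≥ 2|A| - 3 for |A| ≥ 2, with |A| = 6 giving ≥ 9.)

|A +̂ A| = 11


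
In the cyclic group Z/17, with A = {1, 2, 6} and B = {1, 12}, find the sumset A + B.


Work in Z/17Z: reduce every sum a + b modulo 17.
Enumerate all 6 pairs:
a = 1: 1+1=2, 1+12=13
a = 2: 2+1=3, 2+12=14
a = 6: 6+1=7, 6+12=1
Distinct residues collected: {1, 2, 3, 7, 13, 14}
|A + B| = 6 (out of 17 total residues).

A + B = {1, 2, 3, 7, 13, 14}


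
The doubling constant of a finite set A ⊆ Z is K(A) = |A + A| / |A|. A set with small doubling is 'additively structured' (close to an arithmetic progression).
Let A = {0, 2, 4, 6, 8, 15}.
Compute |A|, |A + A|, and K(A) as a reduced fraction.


|A| = 6.
Compute A + A by enumerating all 36 pairs.
A + A = {0, 2, 4, 6, 8, 10, 12, 14, 15, 16, 17, 19, 21, 23, 30}, so |A + A| = 15.
K = |A + A| / |A| = 15/6 = 5/2 ≈ 2.5000.
Reference: AP of size 6 gives K = 11/6 ≈ 1.8333; a fully generic set of size 6 gives K ≈ 3.5000.

|A| = 6, |A + A| = 15, K = 15/6 = 5/2.


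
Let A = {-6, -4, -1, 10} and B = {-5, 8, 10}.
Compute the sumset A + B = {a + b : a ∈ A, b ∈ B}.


A + B = {a + b : a ∈ A, b ∈ B}.
Enumerate all |A|·|B| = 4·3 = 12 pairs (a, b) and collect distinct sums.
a = -6: -6+-5=-11, -6+8=2, -6+10=4
a = -4: -4+-5=-9, -4+8=4, -4+10=6
a = -1: -1+-5=-6, -1+8=7, -1+10=9
a = 10: 10+-5=5, 10+8=18, 10+10=20
Collecting distinct sums: A + B = {-11, -9, -6, 2, 4, 5, 6, 7, 9, 18, 20}
|A + B| = 11

A + B = {-11, -9, -6, 2, 4, 5, 6, 7, 9, 18, 20}


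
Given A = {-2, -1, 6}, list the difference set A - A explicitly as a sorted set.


A - A = {a - a' : a, a' ∈ A}.
Compute a - a' for each ordered pair (a, a'):
a = -2: -2--2=0, -2--1=-1, -2-6=-8
a = -1: -1--2=1, -1--1=0, -1-6=-7
a = 6: 6--2=8, 6--1=7, 6-6=0
Collecting distinct values (and noting 0 appears from a-a):
A - A = {-8, -7, -1, 0, 1, 7, 8}
|A - A| = 7

A - A = {-8, -7, -1, 0, 1, 7, 8}


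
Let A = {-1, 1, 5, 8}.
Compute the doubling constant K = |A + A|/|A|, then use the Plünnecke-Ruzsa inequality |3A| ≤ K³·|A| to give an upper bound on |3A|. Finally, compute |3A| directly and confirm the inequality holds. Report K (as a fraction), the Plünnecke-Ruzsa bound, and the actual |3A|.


|A| = 4.
Step 1: Compute A + A by enumerating all 16 pairs.
A + A = {-2, 0, 2, 4, 6, 7, 9, 10, 13, 16}, so |A + A| = 10.
Step 2: Doubling constant K = |A + A|/|A| = 10/4 = 10/4 ≈ 2.5000.
Step 3: Plünnecke-Ruzsa gives |3A| ≤ K³·|A| = (2.5000)³ · 4 ≈ 62.5000.
Step 4: Compute 3A = A + A + A directly by enumerating all triples (a,b,c) ∈ A³; |3A| = 18.
Step 5: Check 18 ≤ 62.5000? Yes ✓.

K = 10/4, Plünnecke-Ruzsa bound K³|A| ≈ 62.5000, |3A| = 18, inequality holds.


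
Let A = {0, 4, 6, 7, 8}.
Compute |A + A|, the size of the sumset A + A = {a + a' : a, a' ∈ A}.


A + A = {a + a' : a, a' ∈ A}; |A| = 5.
General bounds: 2|A| - 1 ≤ |A + A| ≤ |A|(|A|+1)/2, i.e. 9 ≤ |A + A| ≤ 15.
Lower bound 2|A|-1 is attained iff A is an arithmetic progression.
Enumerate sums a + a' for a ≤ a' (symmetric, so this suffices):
a = 0: 0+0=0, 0+4=4, 0+6=6, 0+7=7, 0+8=8
a = 4: 4+4=8, 4+6=10, 4+7=11, 4+8=12
a = 6: 6+6=12, 6+7=13, 6+8=14
a = 7: 7+7=14, 7+8=15
a = 8: 8+8=16
Distinct sums: {0, 4, 6, 7, 8, 10, 11, 12, 13, 14, 15, 16}
|A + A| = 12

|A + A| = 12


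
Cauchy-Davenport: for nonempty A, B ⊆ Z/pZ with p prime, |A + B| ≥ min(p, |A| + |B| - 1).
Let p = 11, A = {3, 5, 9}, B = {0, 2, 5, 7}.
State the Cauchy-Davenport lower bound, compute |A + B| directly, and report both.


Cauchy-Davenport: |A + B| ≥ min(p, |A| + |B| - 1) for A, B nonempty in Z/pZ.
|A| = 3, |B| = 4, p = 11.
CD lower bound = min(11, 3 + 4 - 1) = min(11, 6) = 6.
Compute A + B mod 11 directly:
a = 3: 3+0=3, 3+2=5, 3+5=8, 3+7=10
a = 5: 5+0=5, 5+2=7, 5+5=10, 5+7=1
a = 9: 9+0=9, 9+2=0, 9+5=3, 9+7=5
A + B = {0, 1, 3, 5, 7, 8, 9, 10}, so |A + B| = 8.
Verify: 8 ≥ 6? Yes ✓.

CD lower bound = 6, actual |A + B| = 8.


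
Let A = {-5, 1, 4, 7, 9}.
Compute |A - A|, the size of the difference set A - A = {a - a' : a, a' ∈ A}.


A - A = {a - a' : a, a' ∈ A}; |A| = 5.
Bounds: 2|A|-1 ≤ |A - A| ≤ |A|² - |A| + 1, i.e. 9 ≤ |A - A| ≤ 21.
Note: 0 ∈ A - A always (from a - a). The set is symmetric: if d ∈ A - A then -d ∈ A - A.
Enumerate nonzero differences d = a - a' with a > a' (then include -d):
Positive differences: {2, 3, 5, 6, 8, 9, 12, 14}
Full difference set: {0} ∪ (positive diffs) ∪ (negative diffs).
|A - A| = 1 + 2·8 = 17 (matches direct enumeration: 17).

|A - A| = 17


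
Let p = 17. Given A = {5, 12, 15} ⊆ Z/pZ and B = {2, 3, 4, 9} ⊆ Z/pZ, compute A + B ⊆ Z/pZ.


Work in Z/17Z: reduce every sum a + b modulo 17.
Enumerate all 12 pairs:
a = 5: 5+2=7, 5+3=8, 5+4=9, 5+9=14
a = 12: 12+2=14, 12+3=15, 12+4=16, 12+9=4
a = 15: 15+2=0, 15+3=1, 15+4=2, 15+9=7
Distinct residues collected: {0, 1, 2, 4, 7, 8, 9, 14, 15, 16}
|A + B| = 10 (out of 17 total residues).

A + B = {0, 1, 2, 4, 7, 8, 9, 14, 15, 16}


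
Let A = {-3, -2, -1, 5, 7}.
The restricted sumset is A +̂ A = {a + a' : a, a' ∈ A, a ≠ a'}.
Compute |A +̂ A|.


Restricted sumset: A +̂ A = {a + a' : a ∈ A, a' ∈ A, a ≠ a'}.
Equivalently, take A + A and drop any sum 2a that is achievable ONLY as a + a for a ∈ A (i.e. sums representable only with equal summands).
Enumerate pairs (a, a') with a < a' (symmetric, so each unordered pair gives one sum; this covers all a ≠ a'):
  -3 + -2 = -5
  -3 + -1 = -4
  -3 + 5 = 2
  -3 + 7 = 4
  -2 + -1 = -3
  -2 + 5 = 3
  -2 + 7 = 5
  -1 + 5 = 4
  -1 + 7 = 6
  5 + 7 = 12
Collected distinct sums: {-5, -4, -3, 2, 3, 4, 5, 6, 12}
|A +̂ A| = 9
(Reference bound: |A +̂ A| ≥ 2|A| - 3 for |A| ≥ 2, with |A| = 5 giving ≥ 7.)

|A +̂ A| = 9


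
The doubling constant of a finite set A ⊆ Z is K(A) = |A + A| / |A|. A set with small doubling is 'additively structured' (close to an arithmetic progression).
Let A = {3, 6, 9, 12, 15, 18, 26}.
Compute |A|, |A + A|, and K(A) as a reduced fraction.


|A| = 7.
Compute A + A by enumerating all 49 pairs.
A + A = {6, 9, 12, 15, 18, 21, 24, 27, 29, 30, 32, 33, 35, 36, 38, 41, 44, 52}, so |A + A| = 18.
K = |A + A| / |A| = 18/7 (already in lowest terms) ≈ 2.5714.
Reference: AP of size 7 gives K = 13/7 ≈ 1.8571; a fully generic set of size 7 gives K ≈ 4.0000.

|A| = 7, |A + A| = 18, K = 18/7.


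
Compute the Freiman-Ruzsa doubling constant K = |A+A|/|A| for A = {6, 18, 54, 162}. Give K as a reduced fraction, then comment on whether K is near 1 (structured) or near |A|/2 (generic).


|A| = 4.
Compute A + A by enumerating all 16 pairs.
A + A = {12, 24, 36, 60, 72, 108, 168, 180, 216, 324}, so |A + A| = 10.
K = |A + A| / |A| = 10/4 = 5/2 ≈ 2.5000.
Reference: AP of size 4 gives K = 7/4 ≈ 1.7500; a fully generic set of size 4 gives K ≈ 2.5000.

|A| = 4, |A + A| = 10, K = 10/4 = 5/2.


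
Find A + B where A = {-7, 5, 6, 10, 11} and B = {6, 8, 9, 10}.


A + B = {a + b : a ∈ A, b ∈ B}.
Enumerate all |A|·|B| = 5·4 = 20 pairs (a, b) and collect distinct sums.
a = -7: -7+6=-1, -7+8=1, -7+9=2, -7+10=3
a = 5: 5+6=11, 5+8=13, 5+9=14, 5+10=15
a = 6: 6+6=12, 6+8=14, 6+9=15, 6+10=16
a = 10: 10+6=16, 10+8=18, 10+9=19, 10+10=20
a = 11: 11+6=17, 11+8=19, 11+9=20, 11+10=21
Collecting distinct sums: A + B = {-1, 1, 2, 3, 11, 12, 13, 14, 15, 16, 17, 18, 19, 20, 21}
|A + B| = 15

A + B = {-1, 1, 2, 3, 11, 12, 13, 14, 15, 16, 17, 18, 19, 20, 21}


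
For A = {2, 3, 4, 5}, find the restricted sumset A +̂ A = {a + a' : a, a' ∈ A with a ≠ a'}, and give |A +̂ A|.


Restricted sumset: A +̂ A = {a + a' : a ∈ A, a' ∈ A, a ≠ a'}.
Equivalently, take A + A and drop any sum 2a that is achievable ONLY as a + a for a ∈ A (i.e. sums representable only with equal summands).
Enumerate pairs (a, a') with a < a' (symmetric, so each unordered pair gives one sum; this covers all a ≠ a'):
  2 + 3 = 5
  2 + 4 = 6
  2 + 5 = 7
  3 + 4 = 7
  3 + 5 = 8
  4 + 5 = 9
Collected distinct sums: {5, 6, 7, 8, 9}
|A +̂ A| = 5
(Reference bound: |A +̂ A| ≥ 2|A| - 3 for |A| ≥ 2, with |A| = 4 giving ≥ 5.)

|A +̂ A| = 5


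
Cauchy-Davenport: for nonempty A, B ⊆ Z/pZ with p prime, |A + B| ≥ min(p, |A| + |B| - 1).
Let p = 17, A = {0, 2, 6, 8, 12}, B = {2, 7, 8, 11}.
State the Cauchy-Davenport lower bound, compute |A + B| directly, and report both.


Cauchy-Davenport: |A + B| ≥ min(p, |A| + |B| - 1) for A, B nonempty in Z/pZ.
|A| = 5, |B| = 4, p = 17.
CD lower bound = min(17, 5 + 4 - 1) = min(17, 8) = 8.
Compute A + B mod 17 directly:
a = 0: 0+2=2, 0+7=7, 0+8=8, 0+11=11
a = 2: 2+2=4, 2+7=9, 2+8=10, 2+11=13
a = 6: 6+2=8, 6+7=13, 6+8=14, 6+11=0
a = 8: 8+2=10, 8+7=15, 8+8=16, 8+11=2
a = 12: 12+2=14, 12+7=2, 12+8=3, 12+11=6
A + B = {0, 2, 3, 4, 6, 7, 8, 9, 10, 11, 13, 14, 15, 16}, so |A + B| = 14.
Verify: 14 ≥ 8? Yes ✓.

CD lower bound = 8, actual |A + B| = 14.


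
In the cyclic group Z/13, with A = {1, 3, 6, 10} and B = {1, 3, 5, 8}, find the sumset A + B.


Work in Z/13Z: reduce every sum a + b modulo 13.
Enumerate all 16 pairs:
a = 1: 1+1=2, 1+3=4, 1+5=6, 1+8=9
a = 3: 3+1=4, 3+3=6, 3+5=8, 3+8=11
a = 6: 6+1=7, 6+3=9, 6+5=11, 6+8=1
a = 10: 10+1=11, 10+3=0, 10+5=2, 10+8=5
Distinct residues collected: {0, 1, 2, 4, 5, 6, 7, 8, 9, 11}
|A + B| = 10 (out of 13 total residues).

A + B = {0, 1, 2, 4, 5, 6, 7, 8, 9, 11}


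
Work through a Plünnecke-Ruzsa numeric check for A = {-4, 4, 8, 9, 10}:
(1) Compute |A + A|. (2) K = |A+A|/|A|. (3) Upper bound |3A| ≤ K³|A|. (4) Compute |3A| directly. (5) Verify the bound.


|A| = 5.
Step 1: Compute A + A by enumerating all 25 pairs.
A + A = {-8, 0, 4, 5, 6, 8, 12, 13, 14, 16, 17, 18, 19, 20}, so |A + A| = 14.
Step 2: Doubling constant K = |A + A|/|A| = 14/5 = 14/5 ≈ 2.8000.
Step 3: Plünnecke-Ruzsa gives |3A| ≤ K³·|A| = (2.8000)³ · 5 ≈ 109.7600.
Step 4: Compute 3A = A + A + A directly by enumerating all triples (a,b,c) ∈ A³; |3A| = 27.
Step 5: Check 27 ≤ 109.7600? Yes ✓.

K = 14/5, Plünnecke-Ruzsa bound K³|A| ≈ 109.7600, |3A| = 27, inequality holds.


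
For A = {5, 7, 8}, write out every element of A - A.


A - A = {a - a' : a, a' ∈ A}.
Compute a - a' for each ordered pair (a, a'):
a = 5: 5-5=0, 5-7=-2, 5-8=-3
a = 7: 7-5=2, 7-7=0, 7-8=-1
a = 8: 8-5=3, 8-7=1, 8-8=0
Collecting distinct values (and noting 0 appears from a-a):
A - A = {-3, -2, -1, 0, 1, 2, 3}
|A - A| = 7

A - A = {-3, -2, -1, 0, 1, 2, 3}


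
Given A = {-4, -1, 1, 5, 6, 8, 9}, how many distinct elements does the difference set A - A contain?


A - A = {a - a' : a, a' ∈ A}; |A| = 7.
Bounds: 2|A|-1 ≤ |A - A| ≤ |A|² - |A| + 1, i.e. 13 ≤ |A - A| ≤ 43.
Note: 0 ∈ A - A always (from a - a). The set is symmetric: if d ∈ A - A then -d ∈ A - A.
Enumerate nonzero differences d = a - a' with a > a' (then include -d):
Positive differences: {1, 2, 3, 4, 5, 6, 7, 8, 9, 10, 12, 13}
Full difference set: {0} ∪ (positive diffs) ∪ (negative diffs).
|A - A| = 1 + 2·12 = 25 (matches direct enumeration: 25).

|A - A| = 25


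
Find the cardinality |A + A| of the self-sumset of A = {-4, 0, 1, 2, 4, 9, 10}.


A + A = {a + a' : a, a' ∈ A}; |A| = 7.
General bounds: 2|A| - 1 ≤ |A + A| ≤ |A|(|A|+1)/2, i.e. 13 ≤ |A + A| ≤ 28.
Lower bound 2|A|-1 is attained iff A is an arithmetic progression.
Enumerate sums a + a' for a ≤ a' (symmetric, so this suffices):
a = -4: -4+-4=-8, -4+0=-4, -4+1=-3, -4+2=-2, -4+4=0, -4+9=5, -4+10=6
a = 0: 0+0=0, 0+1=1, 0+2=2, 0+4=4, 0+9=9, 0+10=10
a = 1: 1+1=2, 1+2=3, 1+4=5, 1+9=10, 1+10=11
a = 2: 2+2=4, 2+4=6, 2+9=11, 2+10=12
a = 4: 4+4=8, 4+9=13, 4+10=14
a = 9: 9+9=18, 9+10=19
a = 10: 10+10=20
Distinct sums: {-8, -4, -3, -2, 0, 1, 2, 3, 4, 5, 6, 8, 9, 10, 11, 12, 13, 14, 18, 19, 20}
|A + A| = 21

|A + A| = 21


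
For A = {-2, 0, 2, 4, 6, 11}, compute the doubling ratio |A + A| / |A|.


|A| = 6.
Compute A + A by enumerating all 36 pairs.
A + A = {-4, -2, 0, 2, 4, 6, 8, 9, 10, 11, 12, 13, 15, 17, 22}, so |A + A| = 15.
K = |A + A| / |A| = 15/6 = 5/2 ≈ 2.5000.
Reference: AP of size 6 gives K = 11/6 ≈ 1.8333; a fully generic set of size 6 gives K ≈ 3.5000.

|A| = 6, |A + A| = 15, K = 15/6 = 5/2.


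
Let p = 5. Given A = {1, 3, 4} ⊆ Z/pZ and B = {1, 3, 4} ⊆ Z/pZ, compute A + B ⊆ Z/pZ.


Work in Z/5Z: reduce every sum a + b modulo 5.
Enumerate all 9 pairs:
a = 1: 1+1=2, 1+3=4, 1+4=0
a = 3: 3+1=4, 3+3=1, 3+4=2
a = 4: 4+1=0, 4+3=2, 4+4=3
Distinct residues collected: {0, 1, 2, 3, 4}
|A + B| = 5 (out of 5 total residues).

A + B = {0, 1, 2, 3, 4}


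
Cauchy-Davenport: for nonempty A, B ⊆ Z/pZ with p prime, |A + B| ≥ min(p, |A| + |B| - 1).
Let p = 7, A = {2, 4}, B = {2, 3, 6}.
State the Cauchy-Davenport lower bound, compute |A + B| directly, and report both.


Cauchy-Davenport: |A + B| ≥ min(p, |A| + |B| - 1) for A, B nonempty in Z/pZ.
|A| = 2, |B| = 3, p = 7.
CD lower bound = min(7, 2 + 3 - 1) = min(7, 4) = 4.
Compute A + B mod 7 directly:
a = 2: 2+2=4, 2+3=5, 2+6=1
a = 4: 4+2=6, 4+3=0, 4+6=3
A + B = {0, 1, 3, 4, 5, 6}, so |A + B| = 6.
Verify: 6 ≥ 4? Yes ✓.

CD lower bound = 4, actual |A + B| = 6.


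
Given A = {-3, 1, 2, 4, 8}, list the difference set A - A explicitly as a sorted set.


A - A = {a - a' : a, a' ∈ A}.
Compute a - a' for each ordered pair (a, a'):
a = -3: -3--3=0, -3-1=-4, -3-2=-5, -3-4=-7, -3-8=-11
a = 1: 1--3=4, 1-1=0, 1-2=-1, 1-4=-3, 1-8=-7
a = 2: 2--3=5, 2-1=1, 2-2=0, 2-4=-2, 2-8=-6
a = 4: 4--3=7, 4-1=3, 4-2=2, 4-4=0, 4-8=-4
a = 8: 8--3=11, 8-1=7, 8-2=6, 8-4=4, 8-8=0
Collecting distinct values (and noting 0 appears from a-a):
A - A = {-11, -7, -6, -5, -4, -3, -2, -1, 0, 1, 2, 3, 4, 5, 6, 7, 11}
|A - A| = 17

A - A = {-11, -7, -6, -5, -4, -3, -2, -1, 0, 1, 2, 3, 4, 5, 6, 7, 11}


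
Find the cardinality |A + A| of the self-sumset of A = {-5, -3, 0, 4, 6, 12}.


A + A = {a + a' : a, a' ∈ A}; |A| = 6.
General bounds: 2|A| - 1 ≤ |A + A| ≤ |A|(|A|+1)/2, i.e. 11 ≤ |A + A| ≤ 21.
Lower bound 2|A|-1 is attained iff A is an arithmetic progression.
Enumerate sums a + a' for a ≤ a' (symmetric, so this suffices):
a = -5: -5+-5=-10, -5+-3=-8, -5+0=-5, -5+4=-1, -5+6=1, -5+12=7
a = -3: -3+-3=-6, -3+0=-3, -3+4=1, -3+6=3, -3+12=9
a = 0: 0+0=0, 0+4=4, 0+6=6, 0+12=12
a = 4: 4+4=8, 4+6=10, 4+12=16
a = 6: 6+6=12, 6+12=18
a = 12: 12+12=24
Distinct sums: {-10, -8, -6, -5, -3, -1, 0, 1, 3, 4, 6, 7, 8, 9, 10, 12, 16, 18, 24}
|A + A| = 19

|A + A| = 19


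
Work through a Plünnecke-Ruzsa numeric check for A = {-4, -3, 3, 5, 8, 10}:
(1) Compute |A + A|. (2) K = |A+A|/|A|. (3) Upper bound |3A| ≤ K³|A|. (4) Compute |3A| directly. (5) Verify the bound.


|A| = 6.
Step 1: Compute A + A by enumerating all 36 pairs.
A + A = {-8, -7, -6, -1, 0, 1, 2, 4, 5, 6, 7, 8, 10, 11, 13, 15, 16, 18, 20}, so |A + A| = 19.
Step 2: Doubling constant K = |A + A|/|A| = 19/6 = 19/6 ≈ 3.1667.
Step 3: Plünnecke-Ruzsa gives |3A| ≤ K³·|A| = (3.1667)³ · 6 ≈ 190.5278.
Step 4: Compute 3A = A + A + A directly by enumerating all triples (a,b,c) ∈ A³; |3A| = 37.
Step 5: Check 37 ≤ 190.5278? Yes ✓.

K = 19/6, Plünnecke-Ruzsa bound K³|A| ≈ 190.5278, |3A| = 37, inequality holds.


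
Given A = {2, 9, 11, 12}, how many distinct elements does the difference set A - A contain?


A - A = {a - a' : a, a' ∈ A}; |A| = 4.
Bounds: 2|A|-1 ≤ |A - A| ≤ |A|² - |A| + 1, i.e. 7 ≤ |A - A| ≤ 13.
Note: 0 ∈ A - A always (from a - a). The set is symmetric: if d ∈ A - A then -d ∈ A - A.
Enumerate nonzero differences d = a - a' with a > a' (then include -d):
Positive differences: {1, 2, 3, 7, 9, 10}
Full difference set: {0} ∪ (positive diffs) ∪ (negative diffs).
|A - A| = 1 + 2·6 = 13 (matches direct enumeration: 13).

|A - A| = 13


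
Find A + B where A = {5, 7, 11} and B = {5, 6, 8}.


A + B = {a + b : a ∈ A, b ∈ B}.
Enumerate all |A|·|B| = 3·3 = 9 pairs (a, b) and collect distinct sums.
a = 5: 5+5=10, 5+6=11, 5+8=13
a = 7: 7+5=12, 7+6=13, 7+8=15
a = 11: 11+5=16, 11+6=17, 11+8=19
Collecting distinct sums: A + B = {10, 11, 12, 13, 15, 16, 17, 19}
|A + B| = 8

A + B = {10, 11, 12, 13, 15, 16, 17, 19}


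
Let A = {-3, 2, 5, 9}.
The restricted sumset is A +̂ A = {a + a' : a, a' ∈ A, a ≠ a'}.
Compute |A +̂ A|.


Restricted sumset: A +̂ A = {a + a' : a ∈ A, a' ∈ A, a ≠ a'}.
Equivalently, take A + A and drop any sum 2a that is achievable ONLY as a + a for a ∈ A (i.e. sums representable only with equal summands).
Enumerate pairs (a, a') with a < a' (symmetric, so each unordered pair gives one sum; this covers all a ≠ a'):
  -3 + 2 = -1
  -3 + 5 = 2
  -3 + 9 = 6
  2 + 5 = 7
  2 + 9 = 11
  5 + 9 = 14
Collected distinct sums: {-1, 2, 6, 7, 11, 14}
|A +̂ A| = 6
(Reference bound: |A +̂ A| ≥ 2|A| - 3 for |A| ≥ 2, with |A| = 4 giving ≥ 5.)

|A +̂ A| = 6


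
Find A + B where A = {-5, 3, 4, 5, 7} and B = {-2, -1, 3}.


A + B = {a + b : a ∈ A, b ∈ B}.
Enumerate all |A|·|B| = 5·3 = 15 pairs (a, b) and collect distinct sums.
a = -5: -5+-2=-7, -5+-1=-6, -5+3=-2
a = 3: 3+-2=1, 3+-1=2, 3+3=6
a = 4: 4+-2=2, 4+-1=3, 4+3=7
a = 5: 5+-2=3, 5+-1=4, 5+3=8
a = 7: 7+-2=5, 7+-1=6, 7+3=10
Collecting distinct sums: A + B = {-7, -6, -2, 1, 2, 3, 4, 5, 6, 7, 8, 10}
|A + B| = 12

A + B = {-7, -6, -2, 1, 2, 3, 4, 5, 6, 7, 8, 10}


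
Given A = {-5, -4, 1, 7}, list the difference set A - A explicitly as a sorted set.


A - A = {a - a' : a, a' ∈ A}.
Compute a - a' for each ordered pair (a, a'):
a = -5: -5--5=0, -5--4=-1, -5-1=-6, -5-7=-12
a = -4: -4--5=1, -4--4=0, -4-1=-5, -4-7=-11
a = 1: 1--5=6, 1--4=5, 1-1=0, 1-7=-6
a = 7: 7--5=12, 7--4=11, 7-1=6, 7-7=0
Collecting distinct values (and noting 0 appears from a-a):
A - A = {-12, -11, -6, -5, -1, 0, 1, 5, 6, 11, 12}
|A - A| = 11

A - A = {-12, -11, -6, -5, -1, 0, 1, 5, 6, 11, 12}


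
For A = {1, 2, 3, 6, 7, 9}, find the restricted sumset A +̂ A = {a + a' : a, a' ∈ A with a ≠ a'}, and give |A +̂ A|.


Restricted sumset: A +̂ A = {a + a' : a ∈ A, a' ∈ A, a ≠ a'}.
Equivalently, take A + A and drop any sum 2a that is achievable ONLY as a + a for a ∈ A (i.e. sums representable only with equal summands).
Enumerate pairs (a, a') with a < a' (symmetric, so each unordered pair gives one sum; this covers all a ≠ a'):
  1 + 2 = 3
  1 + 3 = 4
  1 + 6 = 7
  1 + 7 = 8
  1 + 9 = 10
  2 + 3 = 5
  2 + 6 = 8
  2 + 7 = 9
  2 + 9 = 11
  3 + 6 = 9
  3 + 7 = 10
  3 + 9 = 12
  6 + 7 = 13
  6 + 9 = 15
  7 + 9 = 16
Collected distinct sums: {3, 4, 5, 7, 8, 9, 10, 11, 12, 13, 15, 16}
|A +̂ A| = 12
(Reference bound: |A +̂ A| ≥ 2|A| - 3 for |A| ≥ 2, with |A| = 6 giving ≥ 9.)

|A +̂ A| = 12


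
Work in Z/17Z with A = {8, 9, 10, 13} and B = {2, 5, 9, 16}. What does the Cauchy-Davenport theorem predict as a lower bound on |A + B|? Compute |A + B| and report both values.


Cauchy-Davenport: |A + B| ≥ min(p, |A| + |B| - 1) for A, B nonempty in Z/pZ.
|A| = 4, |B| = 4, p = 17.
CD lower bound = min(17, 4 + 4 - 1) = min(17, 7) = 7.
Compute A + B mod 17 directly:
a = 8: 8+2=10, 8+5=13, 8+9=0, 8+16=7
a = 9: 9+2=11, 9+5=14, 9+9=1, 9+16=8
a = 10: 10+2=12, 10+5=15, 10+9=2, 10+16=9
a = 13: 13+2=15, 13+5=1, 13+9=5, 13+16=12
A + B = {0, 1, 2, 5, 7, 8, 9, 10, 11, 12, 13, 14, 15}, so |A + B| = 13.
Verify: 13 ≥ 7? Yes ✓.

CD lower bound = 7, actual |A + B| = 13.


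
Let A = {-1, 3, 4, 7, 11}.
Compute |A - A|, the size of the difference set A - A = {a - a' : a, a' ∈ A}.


A - A = {a - a' : a, a' ∈ A}; |A| = 5.
Bounds: 2|A|-1 ≤ |A - A| ≤ |A|² - |A| + 1, i.e. 9 ≤ |A - A| ≤ 21.
Note: 0 ∈ A - A always (from a - a). The set is symmetric: if d ∈ A - A then -d ∈ A - A.
Enumerate nonzero differences d = a - a' with a > a' (then include -d):
Positive differences: {1, 3, 4, 5, 7, 8, 12}
Full difference set: {0} ∪ (positive diffs) ∪ (negative diffs).
|A - A| = 1 + 2·7 = 15 (matches direct enumeration: 15).

|A - A| = 15


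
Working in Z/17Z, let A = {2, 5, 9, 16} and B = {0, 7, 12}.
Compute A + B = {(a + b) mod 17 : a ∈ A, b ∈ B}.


Work in Z/17Z: reduce every sum a + b modulo 17.
Enumerate all 12 pairs:
a = 2: 2+0=2, 2+7=9, 2+12=14
a = 5: 5+0=5, 5+7=12, 5+12=0
a = 9: 9+0=9, 9+7=16, 9+12=4
a = 16: 16+0=16, 16+7=6, 16+12=11
Distinct residues collected: {0, 2, 4, 5, 6, 9, 11, 12, 14, 16}
|A + B| = 10 (out of 17 total residues).

A + B = {0, 2, 4, 5, 6, 9, 11, 12, 14, 16}


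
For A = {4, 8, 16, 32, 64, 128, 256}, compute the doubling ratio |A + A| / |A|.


|A| = 7.
Compute A + A by enumerating all 49 pairs.
A + A = {8, 12, 16, 20, 24, 32, 36, 40, 48, 64, 68, 72, 80, 96, 128, 132, 136, 144, 160, 192, 256, 260, 264, 272, 288, 320, 384, 512}, so |A + A| = 28.
K = |A + A| / |A| = 28/7 = 4/1 ≈ 4.0000.
Reference: AP of size 7 gives K = 13/7 ≈ 1.8571; a fully generic set of size 7 gives K ≈ 4.0000.

|A| = 7, |A + A| = 28, K = 28/7 = 4/1.


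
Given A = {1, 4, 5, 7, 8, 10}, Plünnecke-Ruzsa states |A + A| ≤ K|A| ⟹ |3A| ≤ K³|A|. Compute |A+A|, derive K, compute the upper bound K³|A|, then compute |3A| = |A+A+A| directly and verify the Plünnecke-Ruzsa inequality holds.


|A| = 6.
Step 1: Compute A + A by enumerating all 36 pairs.
A + A = {2, 5, 6, 8, 9, 10, 11, 12, 13, 14, 15, 16, 17, 18, 20}, so |A + A| = 15.
Step 2: Doubling constant K = |A + A|/|A| = 15/6 = 15/6 ≈ 2.5000.
Step 3: Plünnecke-Ruzsa gives |3A| ≤ K³·|A| = (2.5000)³ · 6 ≈ 93.7500.
Step 4: Compute 3A = A + A + A directly by enumerating all triples (a,b,c) ∈ A³; |3A| = 24.
Step 5: Check 24 ≤ 93.7500? Yes ✓.

K = 15/6, Plünnecke-Ruzsa bound K³|A| ≈ 93.7500, |3A| = 24, inequality holds.


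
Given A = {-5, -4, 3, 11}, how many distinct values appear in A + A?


A + A = {a + a' : a, a' ∈ A}; |A| = 4.
General bounds: 2|A| - 1 ≤ |A + A| ≤ |A|(|A|+1)/2, i.e. 7 ≤ |A + A| ≤ 10.
Lower bound 2|A|-1 is attained iff A is an arithmetic progression.
Enumerate sums a + a' for a ≤ a' (symmetric, so this suffices):
a = -5: -5+-5=-10, -5+-4=-9, -5+3=-2, -5+11=6
a = -4: -4+-4=-8, -4+3=-1, -4+11=7
a = 3: 3+3=6, 3+11=14
a = 11: 11+11=22
Distinct sums: {-10, -9, -8, -2, -1, 6, 7, 14, 22}
|A + A| = 9

|A + A| = 9


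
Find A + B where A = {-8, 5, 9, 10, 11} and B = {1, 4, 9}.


A + B = {a + b : a ∈ A, b ∈ B}.
Enumerate all |A|·|B| = 5·3 = 15 pairs (a, b) and collect distinct sums.
a = -8: -8+1=-7, -8+4=-4, -8+9=1
a = 5: 5+1=6, 5+4=9, 5+9=14
a = 9: 9+1=10, 9+4=13, 9+9=18
a = 10: 10+1=11, 10+4=14, 10+9=19
a = 11: 11+1=12, 11+4=15, 11+9=20
Collecting distinct sums: A + B = {-7, -4, 1, 6, 9, 10, 11, 12, 13, 14, 15, 18, 19, 20}
|A + B| = 14

A + B = {-7, -4, 1, 6, 9, 10, 11, 12, 13, 14, 15, 18, 19, 20}


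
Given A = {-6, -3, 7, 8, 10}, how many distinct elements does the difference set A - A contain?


A - A = {a - a' : a, a' ∈ A}; |A| = 5.
Bounds: 2|A|-1 ≤ |A - A| ≤ |A|² - |A| + 1, i.e. 9 ≤ |A - A| ≤ 21.
Note: 0 ∈ A - A always (from a - a). The set is symmetric: if d ∈ A - A then -d ∈ A - A.
Enumerate nonzero differences d = a - a' with a > a' (then include -d):
Positive differences: {1, 2, 3, 10, 11, 13, 14, 16}
Full difference set: {0} ∪ (positive diffs) ∪ (negative diffs).
|A - A| = 1 + 2·8 = 17 (matches direct enumeration: 17).

|A - A| = 17


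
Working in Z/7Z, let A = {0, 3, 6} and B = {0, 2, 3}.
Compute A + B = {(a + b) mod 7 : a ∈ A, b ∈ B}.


Work in Z/7Z: reduce every sum a + b modulo 7.
Enumerate all 9 pairs:
a = 0: 0+0=0, 0+2=2, 0+3=3
a = 3: 3+0=3, 3+2=5, 3+3=6
a = 6: 6+0=6, 6+2=1, 6+3=2
Distinct residues collected: {0, 1, 2, 3, 5, 6}
|A + B| = 6 (out of 7 total residues).

A + B = {0, 1, 2, 3, 5, 6}


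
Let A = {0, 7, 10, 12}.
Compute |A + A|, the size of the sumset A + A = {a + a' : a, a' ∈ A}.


A + A = {a + a' : a, a' ∈ A}; |A| = 4.
General bounds: 2|A| - 1 ≤ |A + A| ≤ |A|(|A|+1)/2, i.e. 7 ≤ |A + A| ≤ 10.
Lower bound 2|A|-1 is attained iff A is an arithmetic progression.
Enumerate sums a + a' for a ≤ a' (symmetric, so this suffices):
a = 0: 0+0=0, 0+7=7, 0+10=10, 0+12=12
a = 7: 7+7=14, 7+10=17, 7+12=19
a = 10: 10+10=20, 10+12=22
a = 12: 12+12=24
Distinct sums: {0, 7, 10, 12, 14, 17, 19, 20, 22, 24}
|A + A| = 10

|A + A| = 10


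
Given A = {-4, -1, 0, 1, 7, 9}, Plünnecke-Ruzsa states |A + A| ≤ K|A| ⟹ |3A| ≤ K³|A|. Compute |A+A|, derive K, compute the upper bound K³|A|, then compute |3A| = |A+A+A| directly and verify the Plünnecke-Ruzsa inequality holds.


|A| = 6.
Step 1: Compute A + A by enumerating all 36 pairs.
A + A = {-8, -5, -4, -3, -2, -1, 0, 1, 2, 3, 5, 6, 7, 8, 9, 10, 14, 16, 18}, so |A + A| = 19.
Step 2: Doubling constant K = |A + A|/|A| = 19/6 = 19/6 ≈ 3.1667.
Step 3: Plünnecke-Ruzsa gives |3A| ≤ K³·|A| = (3.1667)³ · 6 ≈ 190.5278.
Step 4: Compute 3A = A + A + A directly by enumerating all triples (a,b,c) ∈ A³; |3A| = 34.
Step 5: Check 34 ≤ 190.5278? Yes ✓.

K = 19/6, Plünnecke-Ruzsa bound K³|A| ≈ 190.5278, |3A| = 34, inequality holds.


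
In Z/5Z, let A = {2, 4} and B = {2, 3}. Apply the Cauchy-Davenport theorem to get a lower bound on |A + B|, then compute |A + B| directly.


Cauchy-Davenport: |A + B| ≥ min(p, |A| + |B| - 1) for A, B nonempty in Z/pZ.
|A| = 2, |B| = 2, p = 5.
CD lower bound = min(5, 2 + 2 - 1) = min(5, 3) = 3.
Compute A + B mod 5 directly:
a = 2: 2+2=4, 2+3=0
a = 4: 4+2=1, 4+3=2
A + B = {0, 1, 2, 4}, so |A + B| = 4.
Verify: 4 ≥ 3? Yes ✓.

CD lower bound = 3, actual |A + B| = 4.


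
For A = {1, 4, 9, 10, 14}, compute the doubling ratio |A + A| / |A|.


|A| = 5.
Compute A + A by enumerating all 25 pairs.
A + A = {2, 5, 8, 10, 11, 13, 14, 15, 18, 19, 20, 23, 24, 28}, so |A + A| = 14.
K = |A + A| / |A| = 14/5 (already in lowest terms) ≈ 2.8000.
Reference: AP of size 5 gives K = 9/5 ≈ 1.8000; a fully generic set of size 5 gives K ≈ 3.0000.

|A| = 5, |A + A| = 14, K = 14/5.


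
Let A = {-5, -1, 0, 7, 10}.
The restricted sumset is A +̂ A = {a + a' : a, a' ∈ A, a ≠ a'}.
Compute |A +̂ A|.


Restricted sumset: A +̂ A = {a + a' : a ∈ A, a' ∈ A, a ≠ a'}.
Equivalently, take A + A and drop any sum 2a that is achievable ONLY as a + a for a ∈ A (i.e. sums representable only with equal summands).
Enumerate pairs (a, a') with a < a' (symmetric, so each unordered pair gives one sum; this covers all a ≠ a'):
  -5 + -1 = -6
  -5 + 0 = -5
  -5 + 7 = 2
  -5 + 10 = 5
  -1 + 0 = -1
  -1 + 7 = 6
  -1 + 10 = 9
  0 + 7 = 7
  0 + 10 = 10
  7 + 10 = 17
Collected distinct sums: {-6, -5, -1, 2, 5, 6, 7, 9, 10, 17}
|A +̂ A| = 10
(Reference bound: |A +̂ A| ≥ 2|A| - 3 for |A| ≥ 2, with |A| = 5 giving ≥ 7.)

|A +̂ A| = 10
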